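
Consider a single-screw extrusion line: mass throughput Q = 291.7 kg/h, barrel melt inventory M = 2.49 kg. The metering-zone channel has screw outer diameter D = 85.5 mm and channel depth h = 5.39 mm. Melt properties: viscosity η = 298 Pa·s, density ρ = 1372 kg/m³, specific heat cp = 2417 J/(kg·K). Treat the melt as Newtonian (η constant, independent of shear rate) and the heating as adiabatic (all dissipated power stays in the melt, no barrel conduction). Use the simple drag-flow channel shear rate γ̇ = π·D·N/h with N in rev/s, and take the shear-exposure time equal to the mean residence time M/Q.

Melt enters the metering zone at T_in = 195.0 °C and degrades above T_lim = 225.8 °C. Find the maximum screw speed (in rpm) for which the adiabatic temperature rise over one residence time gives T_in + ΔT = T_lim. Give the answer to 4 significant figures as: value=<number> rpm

value=127.2 rpm

Throughput in SI: Q_s = 291.7 kg/h ÷ 3600 s/h = 0.0810278 kg/s
t_res = M / Q_s = 2.49 / 0.0810278 = 30.7302 s
Geometry in SI: D = 85.5 mm → 0.0855 m, h = 5.39 mm → 0.00539 m
ΔT_a = T_lim − T_in = 225.8 − 195.0 = 30.8 K
Invert ΔT = ηγ̇²t_res/(ρcp) for γ̇: γ̇_max² = ΔT_a ρ cp / (η t_res) = 30.8·1372·2417 / (298·30.7302) = 11153.2 s⁻²
γ̇_max = √11153.2 = 105.609 s⁻¹
Solve γ̇ = πDN/h for N: N_max = γ̇_max·h/(π·D) = 105.609 × 0.00539 / (π × 0.0855) = 2.1192 rev/s = 127.152 rpm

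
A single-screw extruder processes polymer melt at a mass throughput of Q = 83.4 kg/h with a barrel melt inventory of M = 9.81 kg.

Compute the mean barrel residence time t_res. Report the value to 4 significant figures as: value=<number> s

Convert throughput: Q = 83.4 kg/h = 83.4/3600 = 0.0231667 kg/s
t_res = M / Q_s = 9.81 / 0.0231667 = 423.453 s

value=423.5 s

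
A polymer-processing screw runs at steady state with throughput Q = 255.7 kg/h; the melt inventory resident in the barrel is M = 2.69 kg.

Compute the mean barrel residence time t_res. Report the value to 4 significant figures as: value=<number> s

value=37.87 s

Throughput in SI: Q_s = 255.7 kg/h ÷ 3600 s/h = 0.0710278 kg/s
Mean residence time: t_res = M/Q_s = 2.69 kg / 0.0710278 kg/s = 37.8725 s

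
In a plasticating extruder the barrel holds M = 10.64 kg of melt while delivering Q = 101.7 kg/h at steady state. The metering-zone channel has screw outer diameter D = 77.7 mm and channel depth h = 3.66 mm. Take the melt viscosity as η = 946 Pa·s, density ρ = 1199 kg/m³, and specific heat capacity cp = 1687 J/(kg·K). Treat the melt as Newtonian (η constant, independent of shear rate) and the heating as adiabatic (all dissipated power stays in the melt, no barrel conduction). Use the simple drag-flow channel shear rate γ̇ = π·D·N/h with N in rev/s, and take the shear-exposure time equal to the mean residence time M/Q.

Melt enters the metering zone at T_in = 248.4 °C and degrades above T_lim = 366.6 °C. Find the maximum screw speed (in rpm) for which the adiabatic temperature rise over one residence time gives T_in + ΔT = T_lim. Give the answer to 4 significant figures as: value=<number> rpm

Throughput in SI: Q_s = 101.7 kg/h ÷ 3600 s/h = 0.02825 kg/s
Mean residence time: t_res = M/Q_s = 10.64 kg / 0.02825 kg/s = 376.637 s
Geometry in SI: D = 77.7 mm → 0.0777 m, h = 3.66 mm → 0.00366 m
Allowable rise: ΔT_a = T_lim − T_in = 366.6 − 248.4 = 118.2 K
γ̇_max² = ΔT_a·ρ·cp/(η·t_res) = 118.2·1199·1687/(946·376.637) = 671.023 s⁻²
Take the square root: γ̇_max = √(671.023) = 25.9041 s⁻¹
N_max = γ̇_max·h / (π·D) = 25.9041 · 0.00366 / (π · 0.0777) = 0.3884 rev/s = 23.304 rpm

value=23.30 rpm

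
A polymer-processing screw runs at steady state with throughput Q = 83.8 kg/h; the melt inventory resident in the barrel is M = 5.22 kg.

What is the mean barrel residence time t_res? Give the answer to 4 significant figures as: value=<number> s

value=224.2 s

Convert throughput: Q = 83.8 kg/h = 83.8/3600 = 0.0232778 kg/s
t_res = M / Q_s = 5.22 ÷ 0.0232778 = 224.248 s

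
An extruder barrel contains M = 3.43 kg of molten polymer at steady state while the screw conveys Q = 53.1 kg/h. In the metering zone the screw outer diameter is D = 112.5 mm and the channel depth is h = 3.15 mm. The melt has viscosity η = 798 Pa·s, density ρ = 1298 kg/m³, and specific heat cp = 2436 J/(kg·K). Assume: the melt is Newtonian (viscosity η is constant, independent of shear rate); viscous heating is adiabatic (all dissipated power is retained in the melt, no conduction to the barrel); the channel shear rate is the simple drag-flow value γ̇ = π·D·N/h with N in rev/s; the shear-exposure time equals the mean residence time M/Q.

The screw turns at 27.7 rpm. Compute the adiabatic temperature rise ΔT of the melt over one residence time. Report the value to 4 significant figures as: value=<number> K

value=157.5 K

Throughput in SI: Q_s = 53.1 kg/h ÷ 3600 s/h = 0.01475 kg/s
t_res = M / Q_s = 3.43 / 0.01475 = 232.542 s
Convert to SI: D = 0.1125 m, h = 0.00315 m, N = 27.7/60 = 0.461667 rev/s
Shear rate: γ̇ = πDN/h = π·0.1125·0.461667/0.00315 = 51.7989 s⁻¹
ΔT = η·γ̇²·t_res / (ρ·cp) = 798 · (51.7989)² · 232.542 / (1298 · 2436) = 157.469 K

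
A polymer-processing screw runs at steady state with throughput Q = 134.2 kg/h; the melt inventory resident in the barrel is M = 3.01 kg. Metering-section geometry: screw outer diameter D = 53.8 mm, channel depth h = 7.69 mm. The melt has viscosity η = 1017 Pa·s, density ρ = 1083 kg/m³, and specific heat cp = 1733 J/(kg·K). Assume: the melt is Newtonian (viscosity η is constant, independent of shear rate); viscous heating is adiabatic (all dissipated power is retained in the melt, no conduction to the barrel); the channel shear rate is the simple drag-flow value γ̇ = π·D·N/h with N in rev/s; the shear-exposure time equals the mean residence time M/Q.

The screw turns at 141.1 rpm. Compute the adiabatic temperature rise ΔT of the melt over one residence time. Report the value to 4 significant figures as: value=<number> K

Convert throughput: Q = 134.2 kg/h = 134.2/3600 = 0.0372778 kg/s
t_res = M / Q_s = 3.01 / 0.0372778 = 80.7452 s
Convert to SI: D = 0.0538 m, h = 0.00769 m, N = 141.1/60 = 2.35167 rev/s
γ̇ = π·D·N / h = π · 0.0538 · 2.35167 / 0.00769 = 51.687 s⁻¹
ΔT = η·γ̇²·t_res/(ρ·cp) = [1017 × 51.687² × 80.7452] / [1083 × 1733] = 116.889 K

value=116.9 K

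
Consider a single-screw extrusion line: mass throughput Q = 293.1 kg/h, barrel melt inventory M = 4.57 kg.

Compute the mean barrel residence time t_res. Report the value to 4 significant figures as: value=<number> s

value=56.13 s

Throughput in SI: Q_s = 293.1 kg/h ÷ 3600 s/h = 0.0814167 kg/s
t_res = M / Q_s = 4.57 ÷ 0.0814167 = 56.131 s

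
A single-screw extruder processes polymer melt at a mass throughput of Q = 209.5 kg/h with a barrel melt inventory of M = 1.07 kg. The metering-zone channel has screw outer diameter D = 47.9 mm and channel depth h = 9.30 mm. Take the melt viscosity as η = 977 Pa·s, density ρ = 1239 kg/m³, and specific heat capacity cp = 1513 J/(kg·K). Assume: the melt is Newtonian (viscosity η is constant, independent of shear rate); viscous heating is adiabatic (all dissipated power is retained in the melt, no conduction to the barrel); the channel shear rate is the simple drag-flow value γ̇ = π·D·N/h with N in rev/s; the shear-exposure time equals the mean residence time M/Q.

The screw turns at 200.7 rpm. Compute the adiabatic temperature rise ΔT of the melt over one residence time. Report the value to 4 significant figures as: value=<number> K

Throughput in SI: Q_s = 209.5 kg/h ÷ 3600 s/h = 0.0581944 kg/s
Mean residence time: t_res = M/Q_s = 1.07 kg / 0.0581944 kg/s = 18.3866 s
Geometry in metres: D = 47.9 mm → 0.0479 m, h = 9.30 mm → 0.0093 m; screw speed N = 200.7 rpm = 3.345 rev/s
γ̇ = π D N / h = (π)(0.0479)(3.345) / 0.0093 = 54.1251 s⁻¹
Adiabatic rise: ΔT = η γ̇² t_res / (ρ cp) = 977·(54.1251)²·18.3866 / (1239·1513) = 28.0727 K

value=28.07 K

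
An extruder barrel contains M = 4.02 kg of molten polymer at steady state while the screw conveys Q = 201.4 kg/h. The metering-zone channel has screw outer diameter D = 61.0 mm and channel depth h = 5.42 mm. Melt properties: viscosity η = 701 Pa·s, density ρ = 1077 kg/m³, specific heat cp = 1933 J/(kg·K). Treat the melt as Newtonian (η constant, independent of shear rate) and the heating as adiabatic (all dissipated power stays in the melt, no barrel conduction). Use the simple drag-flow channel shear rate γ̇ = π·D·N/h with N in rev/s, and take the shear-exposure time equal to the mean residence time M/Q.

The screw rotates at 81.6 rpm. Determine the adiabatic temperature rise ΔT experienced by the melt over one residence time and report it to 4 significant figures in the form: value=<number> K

Q_s = Q / 3600 = 201.4 / 3600 = 0.0559444 kg/s
Mean residence time: t_res = M/Q_s = 4.02 kg / 0.0559444 kg/s = 71.857 s
D = 61.0 mm = 0.061 m;  h = 5.42 mm = 0.00542 m;  N = 81.6 rpm / 60 = 1.36 rev/s
γ̇ = π D N / h = (π)(0.061)(1.36) / 0.00542 = 48.0861 s⁻¹
ΔT = η·γ̇²·t_res/(ρ·cp) = [701 × 48.0861² × 71.857] / [1077 × 1933] = 55.9472 K

value=55.95 K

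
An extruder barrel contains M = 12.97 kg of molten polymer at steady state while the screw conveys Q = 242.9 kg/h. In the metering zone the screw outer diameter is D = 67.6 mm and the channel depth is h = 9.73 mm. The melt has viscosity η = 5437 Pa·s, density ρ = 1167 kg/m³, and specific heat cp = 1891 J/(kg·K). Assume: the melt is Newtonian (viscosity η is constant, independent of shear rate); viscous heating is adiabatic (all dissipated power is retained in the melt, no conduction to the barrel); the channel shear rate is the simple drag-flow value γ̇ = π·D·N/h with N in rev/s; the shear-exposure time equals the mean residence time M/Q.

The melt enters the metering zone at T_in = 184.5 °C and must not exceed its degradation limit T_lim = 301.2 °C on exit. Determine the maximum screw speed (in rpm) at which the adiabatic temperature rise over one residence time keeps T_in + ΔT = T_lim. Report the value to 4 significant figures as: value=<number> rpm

Throughput in SI: Q_s = 242.9 kg/h ÷ 3600 s/h = 0.0674722 kg/s
t_res = M / Q_s = 12.97 / 0.0674722 = 192.227 s
Convert to metres: D = 0.0676 m, h = 0.00973 m
ΔT_a = T_lim − T_in = 301.2 °C − 184.5 °C = 116.7 K
γ̇_max² = ΔT_a·ρ·cp / (η·t_res) = [116.7 × 1167 × 1891] / [5437 × 192.227] = 246.41 s⁻²
γ̇_max = sqrt(246.41) = 15.6975 s⁻¹
N_max = γ̇_max·h / (π·D) = 15.6975 · 0.00973 / (π · 0.0676) = 0.719193 rev/s = 43.1516 rpm

value=43.15 rpm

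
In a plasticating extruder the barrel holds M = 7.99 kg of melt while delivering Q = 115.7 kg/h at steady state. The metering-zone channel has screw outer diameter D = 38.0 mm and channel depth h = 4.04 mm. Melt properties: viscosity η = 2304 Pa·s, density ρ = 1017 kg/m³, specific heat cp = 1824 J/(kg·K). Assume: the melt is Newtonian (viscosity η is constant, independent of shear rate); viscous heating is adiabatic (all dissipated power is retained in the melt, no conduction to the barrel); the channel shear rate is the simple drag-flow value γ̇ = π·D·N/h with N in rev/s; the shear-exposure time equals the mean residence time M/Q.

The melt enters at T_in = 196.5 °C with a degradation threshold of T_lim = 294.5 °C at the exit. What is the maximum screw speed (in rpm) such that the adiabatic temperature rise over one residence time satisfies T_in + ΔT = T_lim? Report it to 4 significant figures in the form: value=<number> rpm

Throughput in SI: Q_s = 115.7 kg/h ÷ 3600 s/h = 0.0321389 kg/s
t_res = M / Q_s = 7.99 / 0.0321389 = 248.608 s
Convert to metres: D = 0.038 m, h = 0.00404 m
Allowable rise: ΔT_a = T_lim − T_in = 294.5 − 196.5 = 98 K
γ̇_max² = ΔT_a·ρ·cp / (η·t_res) = [98 × 1017 × 1824] / [2304 × 248.608] = 317.376 s⁻²
Take the square root: γ̇_max = √(317.376) = 17.815 s⁻¹
N_max = γ̇_max h / (πD) = 17.815·0.00404/(π·0.038) = 0.602885 rev/s → ×60 = 36.1731 rpm

value=36.17 rpm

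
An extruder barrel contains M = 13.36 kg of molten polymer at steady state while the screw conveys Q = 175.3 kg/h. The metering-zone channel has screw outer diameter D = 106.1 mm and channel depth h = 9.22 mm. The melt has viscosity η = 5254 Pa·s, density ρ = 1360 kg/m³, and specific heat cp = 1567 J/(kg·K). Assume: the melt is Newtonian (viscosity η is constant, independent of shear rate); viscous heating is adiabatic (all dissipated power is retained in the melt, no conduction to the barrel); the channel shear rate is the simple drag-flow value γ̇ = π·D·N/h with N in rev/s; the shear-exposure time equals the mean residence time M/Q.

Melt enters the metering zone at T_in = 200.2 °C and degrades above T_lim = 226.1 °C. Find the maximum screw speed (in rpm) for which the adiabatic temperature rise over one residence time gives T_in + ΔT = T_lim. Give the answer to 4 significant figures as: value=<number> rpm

Convert throughput: Q = 175.3 kg/h = 175.3/3600 = 0.0486944 kg/s
t_res = M / Q_s = 13.36 ÷ 0.0486944 = 274.364 s
Geometry in SI: D = 106.1 mm → 0.1061 m, h = 9.22 mm → 0.00922 m
Allowable rise: ΔT_a = T_lim − T_in = 226.1 − 200.2 = 25.9 K
γ̇_max² = ΔT_a·ρ·cp/(η·t_res) = 25.9·1360·1567/(5254·274.364) = 38.2905 s⁻²
γ̇_max = √38.2905 = 6.18793 s⁻¹
N_max = γ̇_max h / (πD) = 6.18793·0.00922/(π·0.1061) = 0.171163 rev/s → ×60 = 10.2698 rpm

value=10.27 rpm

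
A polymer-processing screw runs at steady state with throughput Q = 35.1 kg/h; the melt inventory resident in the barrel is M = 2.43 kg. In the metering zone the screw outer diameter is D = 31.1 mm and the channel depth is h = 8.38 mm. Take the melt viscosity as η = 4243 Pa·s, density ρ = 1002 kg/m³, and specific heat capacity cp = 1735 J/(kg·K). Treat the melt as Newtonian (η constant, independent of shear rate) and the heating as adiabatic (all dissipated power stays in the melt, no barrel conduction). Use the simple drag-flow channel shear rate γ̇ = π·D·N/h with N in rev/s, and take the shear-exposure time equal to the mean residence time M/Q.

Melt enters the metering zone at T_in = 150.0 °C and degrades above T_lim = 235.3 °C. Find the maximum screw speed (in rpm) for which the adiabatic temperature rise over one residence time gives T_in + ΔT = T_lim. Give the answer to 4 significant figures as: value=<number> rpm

value=60.94 rpm

Convert throughput: Q = 35.1 kg/h = 35.1/3600 = 0.00975 kg/s
t_res = M / Q_s = 2.43 ÷ 0.00975 = 249.231 s
D = 31.1 mm = 0.0311 m;  h = 8.38 mm = 0.00838 m
Allowable rise: ΔT_a = T_lim − T_in = 235.3 − 150.0 = 85.3 K
γ̇_max² = ΔT_a·ρ·cp/(η·t_res) = 85.3·1002·1735/(4243·249.231) = 140.23 s⁻²
Take the square root: γ̇_max = √(140.23) = 11.8419 s⁻¹
N_max = γ̇_max h / (πD) = 11.8419·0.00838/(π·0.0311) = 1.01567 rev/s → ×60 = 60.9405 rpm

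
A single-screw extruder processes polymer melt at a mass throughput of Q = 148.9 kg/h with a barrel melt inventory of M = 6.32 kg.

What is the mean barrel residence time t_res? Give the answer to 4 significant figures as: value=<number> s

Q_s = Q / 3600 = 148.9 / 3600 = 0.0413611 kg/s
t_res = M / Q_s = 6.32 / 0.0413611 = 152.801 s

value=152.8 s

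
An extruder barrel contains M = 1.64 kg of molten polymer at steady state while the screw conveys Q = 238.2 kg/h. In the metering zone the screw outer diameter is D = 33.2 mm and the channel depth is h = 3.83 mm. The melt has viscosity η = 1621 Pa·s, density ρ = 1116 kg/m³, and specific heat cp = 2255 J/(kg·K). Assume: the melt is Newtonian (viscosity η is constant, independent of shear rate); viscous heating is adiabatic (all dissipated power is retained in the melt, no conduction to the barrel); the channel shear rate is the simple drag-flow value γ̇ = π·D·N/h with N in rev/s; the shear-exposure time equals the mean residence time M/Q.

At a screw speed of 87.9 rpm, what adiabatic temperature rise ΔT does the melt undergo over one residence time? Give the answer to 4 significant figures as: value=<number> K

Q_s = Q / 3600 = 238.2 / 3600 = 0.0661667 kg/s
Mean residence time: t_res = M/Q_s = 1.64 kg / 0.0661667 kg/s = 24.7859 s
Geometry in metres: D = 33.2 mm → 0.0332 m, h = 3.83 mm → 0.00383 m; screw speed N = 87.9 rpm = 1.465 rev/s
Shear rate: γ̇ = πDN/h = π·0.0332·1.465/0.00383 = 39.8958 s⁻¹
Adiabatic rise: ΔT = η γ̇² t_res / (ρ cp) = 1621·(39.8958)²·24.7859 / (1116·2255) = 25.4115 K

value=25.41 K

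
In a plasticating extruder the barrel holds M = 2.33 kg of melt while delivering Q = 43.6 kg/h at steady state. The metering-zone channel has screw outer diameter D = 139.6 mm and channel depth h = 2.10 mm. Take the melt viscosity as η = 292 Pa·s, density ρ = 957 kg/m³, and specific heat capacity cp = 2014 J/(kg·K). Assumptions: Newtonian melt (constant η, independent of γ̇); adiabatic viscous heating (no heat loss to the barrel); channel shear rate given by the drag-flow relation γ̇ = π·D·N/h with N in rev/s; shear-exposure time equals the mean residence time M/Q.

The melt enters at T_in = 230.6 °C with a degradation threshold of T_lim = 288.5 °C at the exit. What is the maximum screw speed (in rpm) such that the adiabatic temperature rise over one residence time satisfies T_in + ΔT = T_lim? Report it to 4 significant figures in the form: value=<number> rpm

value=12.81 rpm

Throughput in SI: Q_s = 43.6 kg/h ÷ 3600 s/h = 0.0121111 kg/s
t_res = M / Q_s = 2.33 ÷ 0.0121111 = 192.385 s
D = 139.6 mm = 0.1396 m;  h = 2.10 mm = 0.0021 m
Allowable rise: ΔT_a = T_lim − T_in = 288.5 − 230.6 = 57.9 K
Invert ΔT = ηγ̇²t_res/(ρcp) for γ̇: γ̇_max² = ΔT_a ρ cp / (η t_res) = 57.9·957·2014 / (292·192.385) = 1986.53 s⁻²
γ̇_max = √1986.53 = 44.5705 s⁻¹
Solve γ̇ = πDN/h for N: N_max = γ̇_max·h/(π·D) = 44.5705 × 0.0021 / (π × 0.1396) = 0.213418 rev/s = 12.8051 rpm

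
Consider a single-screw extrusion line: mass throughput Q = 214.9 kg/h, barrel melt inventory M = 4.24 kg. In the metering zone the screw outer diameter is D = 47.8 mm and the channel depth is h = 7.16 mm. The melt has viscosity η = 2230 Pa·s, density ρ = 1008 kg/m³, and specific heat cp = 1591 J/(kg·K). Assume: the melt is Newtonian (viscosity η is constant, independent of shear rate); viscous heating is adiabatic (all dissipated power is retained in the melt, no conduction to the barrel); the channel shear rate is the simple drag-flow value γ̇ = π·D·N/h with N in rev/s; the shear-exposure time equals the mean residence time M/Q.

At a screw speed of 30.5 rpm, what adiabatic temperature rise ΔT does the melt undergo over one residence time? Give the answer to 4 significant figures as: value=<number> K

value=11.23 K

Q_s = Q / 3600 = 214.9 / 3600 = 0.0596944 kg/s
t_res = M / Q_s = 4.24 ÷ 0.0596944 = 71.0284 s
Geometry in metres: D = 47.8 mm → 0.0478 m, h = 7.16 mm → 0.00716 m; screw speed N = 30.5 rpm = 0.508333 rev/s
γ̇ = π D N / h = (π)(0.0478)(0.508333) / 0.00716 = 10.6614 s⁻¹
ΔT = η·γ̇²·t_res/(ρ·cp) = [2230 × 10.6614² × 71.0284] / [1008 × 1591] = 11.2262 K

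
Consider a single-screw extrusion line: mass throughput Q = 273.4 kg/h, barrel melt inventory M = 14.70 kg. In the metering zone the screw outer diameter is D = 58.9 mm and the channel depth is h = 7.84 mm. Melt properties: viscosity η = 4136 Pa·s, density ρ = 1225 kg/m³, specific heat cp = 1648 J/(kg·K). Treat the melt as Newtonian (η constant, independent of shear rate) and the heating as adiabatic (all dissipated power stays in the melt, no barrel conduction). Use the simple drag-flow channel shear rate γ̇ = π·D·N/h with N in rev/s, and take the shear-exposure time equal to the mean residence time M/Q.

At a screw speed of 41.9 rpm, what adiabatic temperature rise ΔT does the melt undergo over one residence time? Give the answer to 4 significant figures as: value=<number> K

Throughput in SI: Q_s = 273.4 kg/h ÷ 3600 s/h = 0.0759444 kg/s
Mean residence time: t_res = M/Q_s = 14.70 kg / 0.0759444 kg/s = 193.563 s
Convert to SI: D = 0.0589 m, h = 0.00784 m, N = 41.9/60 = 0.698333 rev/s
γ̇ = π D N / h = (π)(0.0589)(0.698333) / 0.00784 = 16.4821 s⁻¹
ΔT = η·γ̇²·t_res/(ρ·cp) = [4136 × 16.4821² × 193.563] / [1225 × 1648] = 107.729 K

value=107.7 K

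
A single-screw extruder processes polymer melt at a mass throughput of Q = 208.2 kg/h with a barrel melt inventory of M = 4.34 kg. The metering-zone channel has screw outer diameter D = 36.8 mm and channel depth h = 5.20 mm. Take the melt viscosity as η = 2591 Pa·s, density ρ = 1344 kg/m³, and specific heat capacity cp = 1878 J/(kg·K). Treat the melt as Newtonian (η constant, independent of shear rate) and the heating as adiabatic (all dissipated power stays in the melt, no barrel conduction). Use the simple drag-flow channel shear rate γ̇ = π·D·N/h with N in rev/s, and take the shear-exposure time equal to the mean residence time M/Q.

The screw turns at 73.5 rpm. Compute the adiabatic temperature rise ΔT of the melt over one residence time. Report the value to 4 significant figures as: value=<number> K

value=57.14 K

Throughput in SI: Q_s = 208.2 kg/h ÷ 3600 s/h = 0.0578333 kg/s
Mean residence time: t_res = M/Q_s = 4.34 kg / 0.0578333 kg/s = 75.0432 s
Convert to SI: D = 0.0368 m, h = 0.0052 m, N = 73.5/60 = 1.225 rev/s
γ̇ = π·D·N / h = π · 0.0368 · 1.225 / 0.0052 = 27.2352 s⁻¹
ΔT = η·γ̇²·t_res/(ρ·cp) = [2591 × 27.2352² × 75.0432] / [1344 × 1878] = 57.1406 K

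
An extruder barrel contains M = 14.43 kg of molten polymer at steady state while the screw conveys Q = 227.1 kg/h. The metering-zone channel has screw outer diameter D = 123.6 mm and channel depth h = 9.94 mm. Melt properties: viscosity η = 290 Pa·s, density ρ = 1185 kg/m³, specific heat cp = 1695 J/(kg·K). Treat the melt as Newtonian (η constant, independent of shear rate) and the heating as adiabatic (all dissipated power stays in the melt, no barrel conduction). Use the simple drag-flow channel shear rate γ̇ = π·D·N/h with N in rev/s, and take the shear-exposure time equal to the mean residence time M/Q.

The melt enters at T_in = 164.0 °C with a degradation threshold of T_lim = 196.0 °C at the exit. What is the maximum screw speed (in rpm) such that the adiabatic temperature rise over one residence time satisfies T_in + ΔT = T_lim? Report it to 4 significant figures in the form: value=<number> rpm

value=47.81 rpm

Throughput in SI: Q_s = 227.1 kg/h ÷ 3600 s/h = 0.0630833 kg/s
Mean residence time: t_res = M/Q_s = 14.43 kg / 0.0630833 kg/s = 228.745 s
D = 123.6 mm = 0.1236 m;  h = 9.94 mm = 0.00994 m
ΔT_a = T_lim − T_in = 196.0 − 164.0 = 32 K
Invert ΔT = ηγ̇²t_res/(ρcp) for γ̇: γ̇_max² = ΔT_a ρ cp / (η t_res) = 32·1185·1695 / (290·228.745) = 968.921 s⁻²
γ̇_max = sqrt(968.921) = 31.1275 s⁻¹
N_max = γ̇_max h / (πD) = 31.1275·0.00994/(π·0.1236) = 0.796824 rev/s → ×60 = 47.8094 rpm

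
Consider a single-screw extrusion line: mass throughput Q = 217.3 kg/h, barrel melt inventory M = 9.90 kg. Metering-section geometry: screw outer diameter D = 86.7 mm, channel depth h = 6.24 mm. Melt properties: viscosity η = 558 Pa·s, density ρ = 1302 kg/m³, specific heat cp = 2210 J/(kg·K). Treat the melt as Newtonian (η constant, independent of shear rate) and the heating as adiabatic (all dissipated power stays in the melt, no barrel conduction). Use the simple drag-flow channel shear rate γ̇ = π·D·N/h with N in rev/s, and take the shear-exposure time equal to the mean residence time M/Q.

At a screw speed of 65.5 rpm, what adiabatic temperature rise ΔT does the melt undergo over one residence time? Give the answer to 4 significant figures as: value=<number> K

value=72.22 K

Convert throughput: Q = 217.3 kg/h = 217.3/3600 = 0.0603611 kg/s
Mean residence time: t_res = M/Q_s = 9.90 kg / 0.0603611 kg/s = 164.013 s
D = 86.7 mm = 0.0867 m;  h = 6.24 mm = 0.00624 m;  N = 65.5 rpm / 60 = 1.09167 rev/s
γ̇ = π D N / h = (π)(0.0867)(1.09167) / 0.00624 = 47.6513 s⁻¹
ΔT = η·γ̇²·t_res/(ρ·cp) = [558 × 47.6513² × 164.013] / [1302 × 2210] = 72.22 K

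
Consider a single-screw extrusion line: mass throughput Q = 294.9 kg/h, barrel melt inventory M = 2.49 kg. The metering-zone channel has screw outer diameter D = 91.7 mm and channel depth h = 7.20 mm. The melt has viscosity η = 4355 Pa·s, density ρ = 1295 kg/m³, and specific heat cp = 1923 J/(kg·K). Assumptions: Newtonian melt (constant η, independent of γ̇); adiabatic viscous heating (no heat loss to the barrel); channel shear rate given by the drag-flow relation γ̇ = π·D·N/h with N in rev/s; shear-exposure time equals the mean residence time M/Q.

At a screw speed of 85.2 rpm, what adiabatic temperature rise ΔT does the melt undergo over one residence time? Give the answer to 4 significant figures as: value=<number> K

Throughput in SI: Q_s = 294.9 kg/h ÷ 3600 s/h = 0.0819167 kg/s
t_res = M / Q_s = 2.49 / 0.0819167 = 30.3967 s
D = 91.7 mm = 0.0917 m;  h = 7.20 mm = 0.0072 m;  N = 85.2 rpm / 60 = 1.42 rev/s
γ̇ = π·D·N / h = π · 0.0917 · 1.42 / 0.0072 = 56.8166 s⁻¹
Adiabatic rise: ΔT = η γ̇² t_res / (ρ cp) = 4355·(56.8166)²·30.3967 / (1295·1923) = 171.6 K

value=171.6 K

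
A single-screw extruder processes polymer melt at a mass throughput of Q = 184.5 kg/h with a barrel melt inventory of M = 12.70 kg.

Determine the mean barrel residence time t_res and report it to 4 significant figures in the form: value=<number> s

Throughput in SI: Q_s = 184.5 kg/h ÷ 3600 s/h = 0.05125 kg/s
t_res = M / Q_s = 12.70 ÷ 0.05125 = 247.805 s

value=247.8 s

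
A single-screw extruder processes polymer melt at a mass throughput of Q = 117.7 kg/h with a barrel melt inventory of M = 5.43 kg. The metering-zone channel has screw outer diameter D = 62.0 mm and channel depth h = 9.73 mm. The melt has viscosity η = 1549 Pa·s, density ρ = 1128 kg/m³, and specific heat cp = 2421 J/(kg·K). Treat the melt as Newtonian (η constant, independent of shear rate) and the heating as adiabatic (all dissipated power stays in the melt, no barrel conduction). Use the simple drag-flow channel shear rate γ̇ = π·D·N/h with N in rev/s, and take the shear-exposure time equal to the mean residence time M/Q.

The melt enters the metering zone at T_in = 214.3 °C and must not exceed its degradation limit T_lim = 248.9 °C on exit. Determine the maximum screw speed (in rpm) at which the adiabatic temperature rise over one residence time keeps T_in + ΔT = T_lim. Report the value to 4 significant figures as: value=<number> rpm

Convert throughput: Q = 117.7 kg/h = 117.7/3600 = 0.0326944 kg/s
t_res = M / Q_s = 5.43 / 0.0326944 = 166.083 s
Convert to metres: D = 0.062 m, h = 0.00973 m
ΔT_a = T_lim − T_in = 248.9 − 214.3 = 34.6 K
γ̇_max² = ΔT_a·ρ·cp / (η·t_res) = [34.6 × 1128 × 2421] / [1549 × 166.083] = 367.285 s⁻²
γ̇_max = √367.285 = 19.1647 s⁻¹
N_max = γ̇_max h / (πD) = 19.1647·0.00973/(π·0.062) = 0.957354 rev/s → ×60 = 57.4412 rpm

value=57.44 rpm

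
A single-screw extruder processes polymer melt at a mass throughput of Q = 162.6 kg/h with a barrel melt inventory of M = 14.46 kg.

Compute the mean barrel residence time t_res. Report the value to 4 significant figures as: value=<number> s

Convert throughput: Q = 162.6 kg/h = 162.6/3600 = 0.0451667 kg/s
Mean residence time: t_res = M/Q_s = 14.46 kg / 0.0451667 kg/s = 320.148 s

value=320.1 s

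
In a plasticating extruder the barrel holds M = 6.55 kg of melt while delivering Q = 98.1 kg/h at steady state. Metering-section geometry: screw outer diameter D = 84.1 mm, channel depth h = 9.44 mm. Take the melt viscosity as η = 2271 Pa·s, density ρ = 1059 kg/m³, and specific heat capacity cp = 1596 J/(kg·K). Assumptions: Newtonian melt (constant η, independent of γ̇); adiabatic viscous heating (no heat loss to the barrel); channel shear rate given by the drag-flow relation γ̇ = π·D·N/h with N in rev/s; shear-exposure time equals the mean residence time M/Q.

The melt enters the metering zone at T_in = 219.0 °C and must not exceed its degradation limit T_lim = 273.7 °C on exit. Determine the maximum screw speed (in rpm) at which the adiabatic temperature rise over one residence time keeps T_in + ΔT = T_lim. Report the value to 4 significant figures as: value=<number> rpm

Throughput in SI: Q_s = 98.1 kg/h ÷ 3600 s/h = 0.02725 kg/s
Mean residence time: t_res = M/Q_s = 6.55 kg / 0.02725 kg/s = 240.367 s
Convert to metres: D = 0.0841 m, h = 0.00944 m
ΔT_a = T_lim − T_in = 273.7 °C − 219.0 °C = 54.7 K
Invert ΔT = ηγ̇²t_res/(ρcp) for γ̇: γ̇_max² = ΔT_a ρ cp / (η t_res) = 54.7·1059·1596 / (2271·240.367) = 169.365 s⁻²
γ̇_max = √169.365 = 13.014 s⁻¹
N_max = γ̇_max h / (πD) = 13.014·0.00944/(π·0.0841) = 0.464984 rev/s → ×60 = 27.8991 rpm

value=27.90 rpm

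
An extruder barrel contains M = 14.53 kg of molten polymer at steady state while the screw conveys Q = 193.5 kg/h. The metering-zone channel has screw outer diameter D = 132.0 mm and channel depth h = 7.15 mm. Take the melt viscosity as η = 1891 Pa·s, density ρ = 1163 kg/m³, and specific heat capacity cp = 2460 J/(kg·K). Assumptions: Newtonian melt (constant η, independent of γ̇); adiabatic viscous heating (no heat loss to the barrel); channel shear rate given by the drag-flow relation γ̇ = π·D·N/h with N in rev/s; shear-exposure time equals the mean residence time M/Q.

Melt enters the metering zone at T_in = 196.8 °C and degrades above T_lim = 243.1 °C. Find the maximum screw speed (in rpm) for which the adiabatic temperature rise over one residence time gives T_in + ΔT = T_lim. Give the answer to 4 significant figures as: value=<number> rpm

Convert throughput: Q = 193.5 kg/h = 193.5/3600 = 0.05375 kg/s
t_res = M / Q_s = 14.53 ÷ 0.05375 = 270.326 s
Geometry in SI: D = 132.0 mm → 0.132 m, h = 7.15 mm → 0.00715 m
ΔT_a = T_lim − T_in = 243.1 °C − 196.8 °C = 46.3 K
Invert ΔT = ηγ̇²t_res/(ρcp) for γ̇: γ̇_max² = ΔT_a ρ cp / (η t_res) = 46.3·1163·2460 / (1891·270.326) = 259.13 s⁻²
Take the square root: γ̇_max = √(259.13) = 16.0975 s⁻¹
N_max = γ̇_max·h / (π·D) = 16.0975 · 0.00715 / (π · 0.132) = 0.27755 rev/s = 16.653 rpm

value=16.65 rpm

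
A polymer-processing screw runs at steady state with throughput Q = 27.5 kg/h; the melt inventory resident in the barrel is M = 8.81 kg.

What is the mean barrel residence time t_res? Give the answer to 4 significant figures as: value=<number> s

Convert throughput: Q = 27.5 kg/h = 27.5/3600 = 0.00763889 kg/s
Mean residence time: t_res = M/Q_s = 8.81 kg / 0.00763889 kg/s = 1153.31 s

value=1153. s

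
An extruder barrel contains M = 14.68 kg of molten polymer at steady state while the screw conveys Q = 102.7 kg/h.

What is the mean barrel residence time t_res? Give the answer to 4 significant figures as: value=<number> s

value=514.6 s

Q_s = Q / 3600 = 102.7 / 3600 = 0.0285278 kg/s
t_res = M / Q_s = 14.68 ÷ 0.0285278 = 514.586 s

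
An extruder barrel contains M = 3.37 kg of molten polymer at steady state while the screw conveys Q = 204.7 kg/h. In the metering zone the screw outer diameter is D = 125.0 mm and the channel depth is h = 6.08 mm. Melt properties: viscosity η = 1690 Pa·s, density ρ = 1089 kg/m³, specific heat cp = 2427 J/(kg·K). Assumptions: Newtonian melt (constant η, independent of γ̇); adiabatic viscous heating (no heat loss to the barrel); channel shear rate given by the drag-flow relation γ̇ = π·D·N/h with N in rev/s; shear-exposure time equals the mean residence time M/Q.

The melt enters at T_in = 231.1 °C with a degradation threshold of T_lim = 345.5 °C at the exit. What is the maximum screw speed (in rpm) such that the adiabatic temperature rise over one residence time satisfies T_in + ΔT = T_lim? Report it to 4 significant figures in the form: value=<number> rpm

Throughput in SI: Q_s = 204.7 kg/h ÷ 3600 s/h = 0.0568611 kg/s
t_res = M / Q_s = 3.37 / 0.0568611 = 59.2672 s
Geometry in SI: D = 125.0 mm → 0.125 m, h = 6.08 mm → 0.00608 m
ΔT_a = T_lim − T_in = 345.5 °C − 231.1 °C = 114.4 K
γ̇_max² = ΔT_a·ρ·cp / (η·t_res) = [114.4 × 1089 × 2427] / [1690 × 59.2672] = 3018.72 s⁻²
γ̇_max = sqrt(3018.72) = 54.9429 s⁻¹
N_max = γ̇_max h / (πD) = 54.9429·0.00608/(π·0.125) = 0.850658 rev/s → ×60 = 51.0395 rpm

value=51.04 rpm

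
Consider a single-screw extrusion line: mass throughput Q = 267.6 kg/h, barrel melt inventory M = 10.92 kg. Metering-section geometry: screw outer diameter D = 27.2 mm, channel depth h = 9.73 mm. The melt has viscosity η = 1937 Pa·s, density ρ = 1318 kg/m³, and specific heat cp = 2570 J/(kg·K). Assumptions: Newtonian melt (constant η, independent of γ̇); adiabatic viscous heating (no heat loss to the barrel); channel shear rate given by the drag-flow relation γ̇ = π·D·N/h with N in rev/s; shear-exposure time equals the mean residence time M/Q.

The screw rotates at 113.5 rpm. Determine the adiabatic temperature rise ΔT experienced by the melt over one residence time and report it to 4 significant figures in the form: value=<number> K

value=23.19 K

Convert throughput: Q = 267.6 kg/h = 267.6/3600 = 0.0743333 kg/s
t_res = M / Q_s = 10.92 / 0.0743333 = 146.906 s
Convert to SI: D = 0.0272 m, h = 0.00973 m, N = 113.5/60 = 1.89167 rev/s
γ̇ = π·D·N / h = π · 0.0272 · 1.89167 / 0.00973 = 16.6131 s⁻¹
ΔT = η·γ̇²·t_res/(ρ·cp) = [1937 × 16.6131² × 146.906] / [1318 × 2570] = 23.1858 K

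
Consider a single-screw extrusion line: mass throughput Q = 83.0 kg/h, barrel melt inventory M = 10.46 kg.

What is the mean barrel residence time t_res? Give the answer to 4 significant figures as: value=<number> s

value=453.7 s

Throughput in SI: Q_s = 83.0 kg/h ÷ 3600 s/h = 0.0230556 kg/s
t_res = M / Q_s = 10.46 ÷ 0.0230556 = 453.687 s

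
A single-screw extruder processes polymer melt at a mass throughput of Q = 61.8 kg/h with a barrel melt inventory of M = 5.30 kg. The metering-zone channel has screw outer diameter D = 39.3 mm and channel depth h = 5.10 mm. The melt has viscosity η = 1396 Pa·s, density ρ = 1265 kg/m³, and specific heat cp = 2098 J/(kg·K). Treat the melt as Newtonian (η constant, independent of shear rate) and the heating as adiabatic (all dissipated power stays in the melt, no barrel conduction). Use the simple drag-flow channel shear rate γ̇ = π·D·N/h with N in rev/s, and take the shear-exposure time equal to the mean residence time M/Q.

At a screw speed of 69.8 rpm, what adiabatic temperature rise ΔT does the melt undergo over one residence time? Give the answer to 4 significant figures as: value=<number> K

Q_s = Q / 3600 = 61.8 / 3600 = 0.0171667 kg/s
t_res = M / Q_s = 5.30 ÷ 0.0171667 = 308.738 s
Convert to SI: D = 0.0393 m, h = 0.0051 m, N = 69.8/60 = 1.16333 rev/s
γ̇ = π·D·N / h = π · 0.0393 · 1.16333 / 0.0051 = 28.1628 s⁻¹
Adiabatic rise: ΔT = η γ̇² t_res / (ρ cp) = 1396·(28.1628)²·308.738 / (1265·2098) = 128.805 K

value=128.8 K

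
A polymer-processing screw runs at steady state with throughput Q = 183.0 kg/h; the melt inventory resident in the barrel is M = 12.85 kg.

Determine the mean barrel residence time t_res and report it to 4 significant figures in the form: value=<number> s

Convert throughput: Q = 183.0 kg/h = 183.0/3600 = 0.0508333 kg/s
Mean residence time: t_res = M/Q_s = 12.85 kg / 0.0508333 kg/s = 252.787 s

value=252.8 s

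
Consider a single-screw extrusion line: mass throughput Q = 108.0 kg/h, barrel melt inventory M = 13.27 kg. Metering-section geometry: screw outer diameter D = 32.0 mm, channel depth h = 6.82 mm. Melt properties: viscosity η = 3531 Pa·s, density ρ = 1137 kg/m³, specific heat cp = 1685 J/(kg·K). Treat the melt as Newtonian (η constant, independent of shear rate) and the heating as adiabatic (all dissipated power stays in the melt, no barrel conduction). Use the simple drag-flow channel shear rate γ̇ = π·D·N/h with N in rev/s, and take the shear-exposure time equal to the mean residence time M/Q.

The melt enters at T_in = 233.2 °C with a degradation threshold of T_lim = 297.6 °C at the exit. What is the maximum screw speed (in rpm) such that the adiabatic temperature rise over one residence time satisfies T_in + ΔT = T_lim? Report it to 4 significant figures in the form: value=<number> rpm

value=36.18 rpm

Q_s = Q / 3600 = 108.0 / 3600 = 0.03 kg/s
Mean residence time: t_res = M/Q_s = 13.27 kg / 0.03 kg/s = 442.333 s
Convert to metres: D = 0.032 m, h = 0.00682 m
ΔT_a = T_lim − T_in = 297.6 − 233.2 = 64.4 K
Invert ΔT = ηγ̇²t_res/(ρcp) for γ̇: γ̇_max² = ΔT_a ρ cp / (η t_res) = 64.4·1137·1685 / (3531·442.333) = 78.9949 s⁻²
γ̇_max = sqrt(78.9949) = 8.88791 s⁻¹
N_max = γ̇_max·h / (π·D) = 8.88791 · 0.00682 / (π · 0.032) = 0.602954 rev/s = 36.1772 rpm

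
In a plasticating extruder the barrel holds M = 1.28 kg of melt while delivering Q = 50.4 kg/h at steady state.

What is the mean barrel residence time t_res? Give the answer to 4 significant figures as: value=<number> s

Throughput in SI: Q_s = 50.4 kg/h ÷ 3600 s/h = 0.014 kg/s
Mean residence time: t_res = M/Q_s = 1.28 kg / 0.014 kg/s = 91.4286 s

value=91.43 s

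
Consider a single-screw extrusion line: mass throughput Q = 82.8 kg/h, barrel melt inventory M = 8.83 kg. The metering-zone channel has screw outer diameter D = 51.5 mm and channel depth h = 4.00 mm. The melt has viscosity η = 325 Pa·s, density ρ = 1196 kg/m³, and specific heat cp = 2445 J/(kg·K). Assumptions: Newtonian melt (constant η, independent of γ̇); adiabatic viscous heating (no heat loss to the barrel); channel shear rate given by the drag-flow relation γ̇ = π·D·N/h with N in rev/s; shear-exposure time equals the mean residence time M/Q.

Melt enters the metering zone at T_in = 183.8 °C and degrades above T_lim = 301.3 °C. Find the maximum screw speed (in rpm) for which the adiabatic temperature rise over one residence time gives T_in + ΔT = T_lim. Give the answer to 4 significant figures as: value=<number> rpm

Convert throughput: Q = 82.8 kg/h = 82.8/3600 = 0.023 kg/s
Mean residence time: t_res = M/Q_s = 8.83 kg / 0.023 kg/s = 383.913 s
Geometry in SI: D = 51.5 mm → 0.0515 m, h = 4.00 mm → 0.004 m
ΔT_a = T_lim − T_in = 301.3 − 183.8 = 117.5 K
γ̇_max² = ΔT_a·ρ·cp / (η·t_res) = [117.5 × 1196 × 2445] / [325 × 383.913] = 2753.8 s⁻²
Take the square root: γ̇_max = √(2753.8) = 52.4766 s⁻¹
N_max = γ̇_max h / (πD) = 52.4766·0.004/(π·0.0515) = 1.29738 rev/s → ×60 = 77.8431 rpm

value=77.84 rpm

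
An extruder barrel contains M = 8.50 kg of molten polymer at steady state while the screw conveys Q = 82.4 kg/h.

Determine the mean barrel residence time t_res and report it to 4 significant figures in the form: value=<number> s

Convert throughput: Q = 82.4 kg/h = 82.4/3600 = 0.0228889 kg/s
t_res = M / Q_s = 8.50 / 0.0228889 = 371.359 s

value=371.4 s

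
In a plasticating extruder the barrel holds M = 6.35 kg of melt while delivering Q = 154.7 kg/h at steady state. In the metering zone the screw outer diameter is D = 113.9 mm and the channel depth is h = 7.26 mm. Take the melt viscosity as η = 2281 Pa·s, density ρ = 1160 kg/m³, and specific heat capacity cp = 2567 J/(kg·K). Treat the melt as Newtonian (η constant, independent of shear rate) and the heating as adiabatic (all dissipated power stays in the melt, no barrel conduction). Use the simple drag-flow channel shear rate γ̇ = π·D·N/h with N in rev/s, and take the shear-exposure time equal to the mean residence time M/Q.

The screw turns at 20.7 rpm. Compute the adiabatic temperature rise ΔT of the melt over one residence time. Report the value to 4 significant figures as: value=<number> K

Throughput in SI: Q_s = 154.7 kg/h ÷ 3600 s/h = 0.0429722 kg/s
t_res = M / Q_s = 6.35 / 0.0429722 = 147.77 s
Geometry in metres: D = 113.9 mm → 0.1139 m, h = 7.26 mm → 0.00726 m; screw speed N = 20.7 rpm = 0.345 rev/s
γ̇ = π·D·N / h = π · 0.1139 · 0.345 / 0.00726 = 17.0042 s⁻¹
Adiabatic rise: ΔT = η γ̇² t_res / (ρ cp) = 2281·(17.0042)²·147.77 / (1160·2567) = 32.7295 K

value=32.73 K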